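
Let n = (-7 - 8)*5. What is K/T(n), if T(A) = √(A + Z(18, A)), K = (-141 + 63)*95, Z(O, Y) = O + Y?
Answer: 1235*I*√33/11 ≈ 644.96*I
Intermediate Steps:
n = -75 (n = -15*5 = -75)
K = -7410 (K = -78*95 = -7410)
T(A) = √(18 + 2*A) (T(A) = √(A + (18 + A)) = √(18 + 2*A))
K/T(n) = -7410/√(18 + 2*(-75)) = -7410/√(18 - 150) = -7410*(-I*√33/66) = -(-1235)*I*√33/11 = 1235*I*√33/11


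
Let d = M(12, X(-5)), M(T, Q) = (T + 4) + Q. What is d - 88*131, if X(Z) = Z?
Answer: -11517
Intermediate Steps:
M(T, Q) = 4 + Q + T (M(T, Q) = (4 + T) + Q = 4 + Q + T)
d = 11 (d = 4 - 5 + 12 = 11)
d - 88*131 = 11 - 88*131 = 11 - 11528 = -11517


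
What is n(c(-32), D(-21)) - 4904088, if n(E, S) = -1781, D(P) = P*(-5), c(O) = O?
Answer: -4905869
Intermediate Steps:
D(P) = -5*P
n(c(-32), D(-21)) - 4904088 = -1781 - 4904088 = -4905869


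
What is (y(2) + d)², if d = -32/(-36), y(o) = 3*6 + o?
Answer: 35344/81 ≈ 436.35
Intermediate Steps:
y(o) = 18 + o
d = 8/9 (d = -32*(-1/36) = 8/9 ≈ 0.88889)
(y(2) + d)² = ((18 + 2) + 8/9)² = (20 + 8/9)² = (188/9)² = 35344/81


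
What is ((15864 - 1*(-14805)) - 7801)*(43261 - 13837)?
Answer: 672868032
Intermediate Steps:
((15864 - 1*(-14805)) - 7801)*(43261 - 13837) = ((15864 + 14805) - 7801)*29424 = (30669 - 7801)*29424 = 22868*29424 = 672868032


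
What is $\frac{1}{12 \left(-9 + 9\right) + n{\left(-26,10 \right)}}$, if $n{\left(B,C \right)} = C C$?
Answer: $\frac{1}{100} \approx 0.01$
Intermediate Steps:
$n{\left(B,C \right)} = C^{2}$
$\frac{1}{12 \left(-9 + 9\right) + n{\left(-26,10 \right)}} = \frac{1}{12 \left(-9 + 9\right) + 10^{2}} = \frac{1}{12 \cdot 0 + 100} = \frac{1}{0 + 100} = \frac{1}{100}$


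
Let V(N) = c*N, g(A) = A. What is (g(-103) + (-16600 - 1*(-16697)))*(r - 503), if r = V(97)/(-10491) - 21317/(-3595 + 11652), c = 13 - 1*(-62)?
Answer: 85597645566/28175329 ≈ 3038.0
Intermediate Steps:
c = 75 (c = 13 + 62 = 75)
V(N) = 75*N
r = -94083774/28175329 (r = (75*97)/(-10491) - 21317/(-3595 + 11652) = 7275*(-1/10491) - 21317/8057 = -2425/3497 - 21317*1/8057 = -2425/3497 - 21317/8057 = -94083774/28175329 ≈ -3.3392)
(g(-103) + (-16600 - 1*(-16697)))*(r - 503) = (-103 + (-16600 - 1*(-16697)))*(-94083774/28175329 - 503) = (-103 + (-16600 + 16697))*(-14266274261/28175329) = (-103 + 97)*(-14266274261/28175329) = -6*(-14266274261/28175329) = 85597645566/28175329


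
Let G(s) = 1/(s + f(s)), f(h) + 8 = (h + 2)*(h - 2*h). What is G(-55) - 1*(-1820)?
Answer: 5419959/2978 ≈ 1820.0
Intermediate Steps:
f(h) = -8 - h*(2 + h) (f(h) = -8 + (h + 2)*(h - 2*h) = -8 + (2 + h)*(-h) = -8 - h*(2 + h))
G(s) = 1/(-8 - s - s²) (G(s) = 1/(s + (-8 - s² - 2*s)) = 1/(-8 - s - s²))
G(-55) - 1*(-1820) = -1/(8 - 55 + (-55)²) - 1*(-1820) = -1/(8 - 55 + 3025) + 1820 = -1/2978 + 1820 = 5419959/2978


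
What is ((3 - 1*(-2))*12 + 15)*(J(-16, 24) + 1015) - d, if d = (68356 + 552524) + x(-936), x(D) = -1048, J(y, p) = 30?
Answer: -541457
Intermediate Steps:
d = 619832 (d = (68356 + 552524) - 1048 = 620880 - 1048 = 619832)
((3 - 1*(-2))*12 + 15)*(J(-16, 24) + 1015) - d = ((3 - 1*(-2))*12 + 15)*(30 + 1015) - 1*619832 = ((3 + 2)*12 + 15)*1045 - 619832 = (5*12 + 15)*1045 - 619832 = (60 + 15)*1045 - 619832 = 75*1045 - 619832 = 78375 - 619832 = -541457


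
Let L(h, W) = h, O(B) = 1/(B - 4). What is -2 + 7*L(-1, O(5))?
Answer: -9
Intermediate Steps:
O(B) = 1/(-4 + B)
-2 + 7*L(-1, O(5)) = -2 + 7*(-1) = -2 - 7 = -9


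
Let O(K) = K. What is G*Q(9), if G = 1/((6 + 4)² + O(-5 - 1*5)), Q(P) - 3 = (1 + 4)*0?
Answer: 1/30 ≈ 0.033333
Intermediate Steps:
Q(P) = 3 (Q(P) = 3 + (1 + 4)*0 = 3 + 5*0 = 3 + 0 = 3)
G = 1/90 (G = 1/((6 + 4)² + (-5 - 1*5)) = 1/(10² + (-5 - 5)) = 1/(100 - 10) = 1/90 ≈ 0.011111)
G*Q(9) = (1/90)*3 = 1/30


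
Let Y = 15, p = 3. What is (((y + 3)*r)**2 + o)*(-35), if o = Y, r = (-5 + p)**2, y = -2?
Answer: -1085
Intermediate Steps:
r = 4 (r = (-5 + 3)**2 = (-2)**2 = 4)
o = 15
(((y + 3)*r)**2 + o)*(-35) = (((-2 + 3)*4)**2 + 15)*(-35) = ((1*4)**2 + 15)*(-35) = (4**2 + 15)*(-35) = (16 + 15)*(-35) = 31*(-35) = -1085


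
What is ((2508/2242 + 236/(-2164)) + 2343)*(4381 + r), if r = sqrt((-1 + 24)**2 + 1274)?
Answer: 327779594402/31919 + 74818442*sqrt(1803)/31919 ≈ 1.0369e+7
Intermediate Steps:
r = sqrt(1803) (r = sqrt(23**2 + 1274) = sqrt(529 + 1274) = sqrt(1803) ≈ 42.462)
((2508/2242 + 236/(-2164)) + 2343)*(4381 + r) = ((2508/2242 + 236/(-2164)) + 2343)*(4381 + sqrt(1803)) = ((2508*(1/2242) + 236*(-1/2164)) + 2343)*(4381 + sqrt(1803)) = ((66/59 - 59/541) + 2343)*(4381 + sqrt(1803)) = (32225/31919 + 2343)*(4381 + sqrt(1803)) = 74818442*(4381 + sqrt(1803))/31919 = 327779594402/31919 + 74818442*sqrt(1803)/31919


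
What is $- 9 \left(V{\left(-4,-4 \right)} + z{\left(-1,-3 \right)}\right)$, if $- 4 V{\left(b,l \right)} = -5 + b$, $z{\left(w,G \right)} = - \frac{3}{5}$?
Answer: $- \frac{297}{20} \approx -14.85$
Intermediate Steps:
$z{\left(w,G \right)} = - \frac{3}{5}$ ($z{\left(w,G \right)} = \left(-3\right) \frac{1}{5} = - \frac{3}{5}$)
$V{\left(b,l \right)} = \frac{5}{4} - \frac{b}{4}$ ($V{\left(b,l \right)} = - \frac{-5 + b}{4} = \frac{5}{4} - \frac{b}{4}$)
$- 9 \left(V{\left(-4,-4 \right)} + z{\left(-1,-3 \right)}\right) = - 9 \left(\left(\frac{5}{4} - -1\right) - \frac{3}{5}\right) = - 9 \left(\left(\frac{5}{4} + 1\right) - \frac{3}{5}\right) = - 9 \left(\frac{9}{4} - \frac{3}{5}\right) = \left(-9\right) \frac{33}{20} = - \frac{297}{20}$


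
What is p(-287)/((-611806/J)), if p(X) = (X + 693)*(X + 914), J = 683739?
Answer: -87026983659/305903 ≈ -2.8449e+5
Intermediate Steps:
p(X) = (693 + X)*(914 + X)
p(-287)/((-611806/J)) = (633402 + (-287)² + 1607*(-287))/((-611806/683739)) = (633402 + 82369 - 461209)/((-611806*1/683739)) = 254562/(-611806/683739) = 254562*(-683739/611806) = -87026983659/305903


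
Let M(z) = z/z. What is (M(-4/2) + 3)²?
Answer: 16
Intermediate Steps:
M(z) = 1
(M(-4/2) + 3)² = (1 + 3)² = 4² = 16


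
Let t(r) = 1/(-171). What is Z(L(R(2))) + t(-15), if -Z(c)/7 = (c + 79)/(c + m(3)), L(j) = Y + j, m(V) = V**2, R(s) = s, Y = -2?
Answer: -10508/171 ≈ -61.450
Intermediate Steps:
L(j) = -2 + j
t(r) = -1/171
Z(c) = -7*(79 + c)/(9 + c) (Z(c) = -7*(c + 79)/(c + 3**2) = -7*(79 + c)/(c + 9) = -7*(79 + c)/(9 + c))
Z(L(R(2))) + t(-15) = 7*(-79 - (-2 + 2))/(9 + (-2 + 2)) - 1/171 = 7*(-79 - 1*0)/(9 + 0) - 1/171 = 7*(-79 + 0)/9 - 1/171 = 7*(1/9)*(-79) - 1/171 = -553/9 - 1/171 = -10508/171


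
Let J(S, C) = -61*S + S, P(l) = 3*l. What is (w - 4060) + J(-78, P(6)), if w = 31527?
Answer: 32147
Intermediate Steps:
J(S, C) = -60*S
(w - 4060) + J(-78, P(6)) = (31527 - 4060) - 60*(-78) = 27467 + 4680 = 32147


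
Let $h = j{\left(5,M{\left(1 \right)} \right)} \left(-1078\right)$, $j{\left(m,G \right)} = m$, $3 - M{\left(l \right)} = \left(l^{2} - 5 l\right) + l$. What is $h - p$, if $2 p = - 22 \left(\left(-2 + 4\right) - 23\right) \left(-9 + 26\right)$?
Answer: $-9317$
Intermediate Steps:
$M{\left(l \right)} = 3 - l^{2} + 4 l$ ($M{\left(l \right)} = 3 - \left(\left(l^{2} - 5 l\right) + l\right) = 3 - \left(l^{2} - 4 l\right) = 3 - l^{2} + 4 l$)
$p = 3927$ ($p = \frac{- 22 \left(\left(-2 + 4\right) - 23\right) \left(-9 + 26\right)}{2} = \frac{- 22 \left(2 - 23\right) 17}{2} = \frac{\left(-22\right) \left(-21\right) 17}{2} = \frac{462 \cdot 17}{2} = \frac{1}{2} \cdot 7854 = 3927$)
$h = -5390$ ($h = 5 \left(-1078\right) = -5390$)
$h - p = -5390 - 3927 = -9317$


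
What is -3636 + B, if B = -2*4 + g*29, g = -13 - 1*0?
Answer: -4021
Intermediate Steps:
g = -13 (g = -13 + 0 = -13)
B = -385 (B = -2*4 - 13*29 = -8 - 377 = -385)
-3636 + B = -3636 - 385 = -4021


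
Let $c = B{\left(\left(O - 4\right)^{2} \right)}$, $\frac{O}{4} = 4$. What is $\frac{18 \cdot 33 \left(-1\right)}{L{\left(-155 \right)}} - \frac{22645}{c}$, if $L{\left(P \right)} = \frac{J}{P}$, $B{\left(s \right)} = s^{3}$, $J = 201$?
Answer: $\frac{91638331745}{200060928} \approx 458.05$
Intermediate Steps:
$O = 16$ ($O = 4 \cdot 4 = 16$)
$L{\left(P \right)} = \frac{201}{P}$
$c = 2985984$ ($c = \left(\left(16 - 4\right)^{2}\right)^{3} = \left(12^{2}\right)^{3} = 144^{3} = 2985984$)
$\frac{18 \cdot 33 \left(-1\right)}{L{\left(-155 \right)}} - \frac{22645}{c} = \frac{18 \cdot 33 \left(-1\right)}{201 \frac{1}{-155}} - \frac{22645}{2985984} = \frac{594 \left(-1\right)}{201 \left(- \frac{1}{155}\right)} - \frac{22645}{2985984} = - \frac{594}{- \frac{201}{155}} - \frac{22645}{2985984} = \left(-594\right) \left(- \frac{155}{201}\right) - \frac{22645}{2985984} = \frac{30690}{67} - \frac{22645}{2985984} = \frac{91638331745}{200060928}$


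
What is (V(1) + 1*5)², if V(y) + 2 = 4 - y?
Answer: 36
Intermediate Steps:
V(y) = 2 - y (V(y) = -2 + (4 - y) = 2 - y)
(V(1) + 1*5)² = ((2 - 1*1) + 1*5)² = ((2 - 1) + 5)² = (1 + 5)² = 6² = 36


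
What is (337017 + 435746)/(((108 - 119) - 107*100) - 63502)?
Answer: -772763/74213 ≈ -10.413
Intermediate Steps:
(337017 + 435746)/(((108 - 119) - 107*100) - 63502) = 772763/((-11 - 10700) - 63502) = 772763/(-10711 - 63502) = 772763/(-74213) = 772763*(-1/74213) = -772763/74213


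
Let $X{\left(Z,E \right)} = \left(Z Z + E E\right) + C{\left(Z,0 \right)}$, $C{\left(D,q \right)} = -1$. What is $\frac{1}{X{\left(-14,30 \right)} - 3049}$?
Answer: $- \frac{1}{1954} \approx -0.00051177$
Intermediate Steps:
$X{\left(Z,E \right)} = -1 + E^{2} + Z^{2}$ ($X{\left(Z,E \right)} = \left(Z Z + E E\right) - 1 = \left(Z^{2} + E^{2}\right) - 1 = \left(E^{2} + Z^{2}\right) - 1 = -1 + E^{2} + Z^{2}$)
$\frac{1}{X{\left(-14,30 \right)} - 3049} = \frac{1}{\left(-1 + 30^{2} + \left(-14\right)^{2}\right) - 3049} = \frac{1}{\left(-1 + 900 + 196\right) - 3049} = \frac{1}{1095 - 3049} = \frac{1}{-1954} = - \frac{1}{1954}$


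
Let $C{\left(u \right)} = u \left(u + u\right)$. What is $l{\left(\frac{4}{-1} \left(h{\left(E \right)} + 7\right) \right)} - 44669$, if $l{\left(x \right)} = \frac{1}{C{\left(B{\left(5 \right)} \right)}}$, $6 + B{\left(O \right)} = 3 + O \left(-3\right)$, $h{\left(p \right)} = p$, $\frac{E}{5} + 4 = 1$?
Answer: $- \frac{28945511}{648} \approx -44669.0$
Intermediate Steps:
$E = -15$ ($E = -20 + 5 \cdot 1 = -20 + 5 = -15$)
$B{\left(O \right)} = -3 - 3 O$ ($B{\left(O \right)} = -6 + \left(3 + O \left(-3\right)\right) = -6 - \left(-3 + 3 O\right) = -3 - 3 O$)
$C{\left(u \right)} = 2 u^{2}$ ($C{\left(u \right)} = u 2 u = 2 u^{2}$)
$l{\left(x \right)} = \frac{1}{648}$ ($l{\left(x \right)} = \frac{1}{2 \left(-3 - 15\right)^{2}} = \frac{1}{2 \left(-18\right)^{2}} = \frac{1}{2 \cdot 324} = \frac{1}{648}$)
$l{\left(\frac{4}{-1} \left(h{\left(E \right)} + 7\right) \right)} - 44669 = \frac{1}{648} - 44669 = - \frac{28945511}{648}$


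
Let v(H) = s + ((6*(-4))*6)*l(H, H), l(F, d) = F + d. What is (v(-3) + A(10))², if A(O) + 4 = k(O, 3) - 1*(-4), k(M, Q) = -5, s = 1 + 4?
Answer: 746496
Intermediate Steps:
s = 5
A(O) = -5 (A(O) = -4 + (-5 - 1*(-4)) = -4 + (-5 + 4) = -4 - 1 = -5)
v(H) = 5 - 288*H (v(H) = 5 + ((6*(-4))*6)*(H + H) = 5 + (-24*6)*(2*H) = 5 - 288*H)
(v(-3) + A(10))² = ((5 - 288*(-3)) - 5)² = ((5 + 864) - 5)² = (869 - 5)² = 864² = 746496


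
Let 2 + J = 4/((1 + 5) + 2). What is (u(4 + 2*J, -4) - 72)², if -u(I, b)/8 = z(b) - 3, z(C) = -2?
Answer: 1024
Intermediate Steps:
J = -3/2 (J = -2 + 4/((1 + 5) + 2) = -2 + 4/(6 + 2) = -2 + 4/8 = -2 + 4*(⅛) = -2 + ½ = -3/2 ≈ -1.5000)
u(I, b) = 40 (u(I, b) = -8*(-2 - 3) = -8*(-5) = 40)
(u(4 + 2*J, -4) - 72)² = (40 - 72)² = (-32)² = 1024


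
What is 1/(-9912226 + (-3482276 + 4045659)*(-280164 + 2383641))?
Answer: 1/1185053270465 ≈ 8.4384e-13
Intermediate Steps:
1/(-9912226 + (-3482276 + 4045659)*(-280164 + 2383641)) = 1/(-9912226 + 563383*2103477) = 1/(-9912226 + 1185063182691) = 1/1185053270465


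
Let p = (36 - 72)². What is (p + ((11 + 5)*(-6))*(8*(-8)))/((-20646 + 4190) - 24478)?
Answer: -3720/20467 ≈ -0.18176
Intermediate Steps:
p = 1296 (p = (-36)² = 1296)
(p + ((11 + 5)*(-6))*(8*(-8)))/((-20646 + 4190) - 24478) = (1296 + ((11 + 5)*(-6))*(8*(-8)))/((-20646 + 4190) - 24478) = (1296 + (16*(-6))*(-64))/(-16456 - 24478) = (1296 - 96*(-64))/(-40934) = (1296 + 6144)*(-1/40934) = 7440*(-1/40934) = -3720/20467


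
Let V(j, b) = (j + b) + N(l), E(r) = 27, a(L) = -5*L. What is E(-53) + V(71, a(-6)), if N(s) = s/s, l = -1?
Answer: 129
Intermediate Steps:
N(s) = 1
V(j, b) = 1 + b + j (V(j, b) = (j + b) + 1 = (b + j) + 1 = 1 + b + j)
E(-53) + V(71, a(-6)) = 27 + (1 - 5*(-6) + 71) = 27 + (1 + 30 + 71) = 27 + 102 = 129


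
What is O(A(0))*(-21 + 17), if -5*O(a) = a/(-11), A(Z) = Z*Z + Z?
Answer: 0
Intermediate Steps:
A(Z) = Z + Z² (A(Z) = Z² + Z = Z + Z²)
O(a) = a/55 (O(a) = -a/(5*(-11)) = -a*(-1)/(5*11) = -(-1)*a/55 = a/55)
O(A(0))*(-21 + 17) = ((0*(1 + 0))/55)*(-21 + 17) = ((0*1)/55)*(-4) = ((1/55)*0)*(-4) = 0*(-4) = 0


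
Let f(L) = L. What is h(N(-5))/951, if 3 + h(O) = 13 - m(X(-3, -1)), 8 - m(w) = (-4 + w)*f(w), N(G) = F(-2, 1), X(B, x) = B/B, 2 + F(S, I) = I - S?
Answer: -1/951 ≈ -0.0010515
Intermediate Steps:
F(S, I) = -2 + I - S (F(S, I) = -2 + (I - S) = -2 + I - S)
X(B, x) = 1
N(G) = 1 (N(G) = -2 + 1 - 1*(-2) = -2 + 1 + 2 = 1)
m(w) = 8 - w*(-4 + w) (m(w) = 8 - (-4 + w)*w = 8 - w*(-4 + w))
h(O) = -1 (h(O) = -3 + (13 - (8 - 1*1**2 + 4*1)) = -3 + (13 - (8 - 1*1 + 4)) = -3 + (13 - (8 - 1 + 4)) = -3 + (13 - 1*11) = -3 + (13 - 11) = -3 + 2 = -1)
h(N(-5))/951 = -1/951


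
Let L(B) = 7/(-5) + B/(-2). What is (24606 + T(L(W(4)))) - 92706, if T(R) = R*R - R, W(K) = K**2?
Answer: -1700056/25 ≈ -68002.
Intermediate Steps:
L(B) = -7/5 - B/2 (L(B) = 7*(-1/5) + B*(-1/2) = -7/5 - B/2)
T(R) = R**2 - R
(24606 + T(L(W(4)))) - 92706 = (24606 + (-7/5 - 1/2*4**2)*(-1 + (-7/5 - 1/2*4**2))) - 92706 = (24606 + (-7/5 - 1/2*16)*(-1 + (-7/5 - 1/2*16))) - 92706 = (24606 + (-7/5 - 8)*(-1 + (-7/5 - 8))) - 92706 = (24606 - 47*(-1 - 47/5)/5) - 92706 = (24606 - 47/5*(-52/5)) - 92706 = (24606 + 2444/25) - 92706 = 617594/25 - 92706 = -1700056/25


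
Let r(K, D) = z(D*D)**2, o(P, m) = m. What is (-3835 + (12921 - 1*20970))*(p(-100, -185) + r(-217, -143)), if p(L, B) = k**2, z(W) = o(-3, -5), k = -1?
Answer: -308984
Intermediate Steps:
z(W) = -5
r(K, D) = 25 (r(K, D) = (-5)**2 = 25)
p(L, B) = 1 (p(L, B) = (-1)**2 = 1)
(-3835 + (12921 - 1*20970))*(p(-100, -185) + r(-217, -143)) = (-3835 + (12921 - 1*20970))*(1 + 25) = (-3835 + (12921 - 20970))*26 = (-3835 - 8049)*26 = -11884*26 = -308984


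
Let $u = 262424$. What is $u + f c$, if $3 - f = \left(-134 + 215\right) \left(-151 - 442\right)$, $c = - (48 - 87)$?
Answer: $2135828$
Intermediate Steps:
$c = 39$ ($c = \left(-1\right) \left(-39\right) = 39$)
$f = 48036$ ($f = 3 - \left(-134 + 215\right) \left(-151 - 442\right) = 3 - 81 \left(-593\right) = 3 - -48033 = 3 + 48033 = 48036$)
$u + f c = 262424 + 48036 \cdot 39 = 262424 + 1873404 = 2135828$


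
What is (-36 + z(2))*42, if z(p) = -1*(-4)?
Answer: -1344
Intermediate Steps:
z(p) = 4
(-36 + z(2))*42 = (-36 + 4)*42 = -32*42 = -1344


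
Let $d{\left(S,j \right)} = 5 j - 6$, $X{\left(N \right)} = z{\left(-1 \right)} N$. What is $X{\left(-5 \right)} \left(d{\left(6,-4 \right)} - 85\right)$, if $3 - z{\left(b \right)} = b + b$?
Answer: $2775$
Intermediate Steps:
$z{\left(b \right)} = 3 - 2 b$ ($z{\left(b \right)} = 3 - \left(b + b\right) = 3 - 2 b$)
$X{\left(N \right)} = 5 N$ ($X{\left(N \right)} = \left(3 - -2\right) N = \left(3 + 2\right) N = 5 N$)
$d{\left(S,j \right)} = -6 + 5 j$
$X{\left(-5 \right)} \left(d{\left(6,-4 \right)} - 85\right) = 5 \left(-5\right) \left(\left(-6 + 5 \left(-4\right)\right) - 85\right) = - 25 \left(\left(-6 - 20\right) - 85\right) = - 25 \left(-26 - 85\right) = \left(-25\right) \left(-111\right) = 2775$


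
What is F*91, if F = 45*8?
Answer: 32760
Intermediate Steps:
F = 360
F*91 = 360*91 = 32760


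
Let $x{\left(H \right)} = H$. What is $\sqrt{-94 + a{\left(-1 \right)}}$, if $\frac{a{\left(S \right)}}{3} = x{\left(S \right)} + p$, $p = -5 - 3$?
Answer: $11 i \approx 11.0 i$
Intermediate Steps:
$p = -8$
$a{\left(S \right)} = -24 + 3 S$ ($a{\left(S \right)} = 3 \left(S - 8\right) = 3 \left(-8 + S\right) = -24 + 3 S$)
$\sqrt{-94 + a{\left(-1 \right)}} = \sqrt{-94 + \left(-24 + 3 \left(-1\right)\right)} = \sqrt{-94 - 27} = \sqrt{-121} = 11 i$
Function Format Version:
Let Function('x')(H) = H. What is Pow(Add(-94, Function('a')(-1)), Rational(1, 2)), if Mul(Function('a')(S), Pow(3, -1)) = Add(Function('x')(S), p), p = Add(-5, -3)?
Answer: Mul(11, I) ≈ Mul(11.000, I)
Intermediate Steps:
p = -8
Function('a')(S) = Add(-24, Mul(3, S)) (Function('a')(S) = Mul(3, Add(S, -8)) = Mul(3, Add(-8, S)) = Add(-24, Mul(3, S)))
Pow(Add(-94, Function('a')(-1)), Rational(1, 2)) = Pow(Add(-94, Add(-24, Mul(3, -1))), Rational(1, 2)) = Pow(Add(-94, Add(-24, -3)), Rational(1, 2)) = Pow(Add(-94, -27), Rational(1, 2)) = Pow(-121, Rational(1, 2)) = Mul(11, I)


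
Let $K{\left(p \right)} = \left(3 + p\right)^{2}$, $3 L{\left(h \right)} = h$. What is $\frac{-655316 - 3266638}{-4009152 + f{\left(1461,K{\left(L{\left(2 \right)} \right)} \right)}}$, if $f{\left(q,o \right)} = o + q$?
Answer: $\frac{17648793}{18034549} \approx 0.97861$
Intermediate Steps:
$L{\left(h \right)} = \frac{h}{3}$
$\frac{-655316 - 3266638}{-4009152 + f{\left(1461,K{\left(L{\left(2 \right)} \right)} \right)}} = \frac{-655316 - 3266638}{-4009152 + \left(\left(3 + \frac{1}{3} \cdot 2\right)^{2} + 1461\right)} = - \frac{3921954}{-4009152 + \left(\left(3 + \frac{2}{3}\right)^{2} + 1461\right)} = - \frac{3921954}{-4009152 + \left(\left(\frac{11}{3}\right)^{2} + 1461\right)} = - \frac{3921954}{-4009152 + \left(\frac{121}{9} + 1461\right)} = - \frac{3921954}{-4009152 + \frac{13270}{9}} = - \frac{3921954}{- \frac{36069098}{9}} = \left(-3921954\right) \left(- \frac{9}{36069098}\right) = \frac{17648793}{18034549}$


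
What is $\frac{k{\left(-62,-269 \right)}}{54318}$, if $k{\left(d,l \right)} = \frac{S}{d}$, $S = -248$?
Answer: $\frac{2}{27159} \approx 7.364 \cdot 10^{-5}$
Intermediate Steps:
$k{\left(d,l \right)} = - \frac{248}{d}$
$\frac{k{\left(-62,-269 \right)}}{54318} = \frac{\left(-248\right) \frac{1}{-62}}{54318} = \left(-248\right) \left(- \frac{1}{62}\right) \frac{1}{54318} = 4 \cdot \frac{1}{54318} = \frac{2}{27159}$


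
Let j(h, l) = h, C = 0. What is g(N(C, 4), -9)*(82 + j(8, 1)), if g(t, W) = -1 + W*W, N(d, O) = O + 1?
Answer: 7200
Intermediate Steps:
N(d, O) = 1 + O
g(t, W) = -1 + W**2
g(N(C, 4), -9)*(82 + j(8, 1)) = (-1 + (-9)**2)*(82 + 8) = (-1 + 81)*90 = 80*90 = 7200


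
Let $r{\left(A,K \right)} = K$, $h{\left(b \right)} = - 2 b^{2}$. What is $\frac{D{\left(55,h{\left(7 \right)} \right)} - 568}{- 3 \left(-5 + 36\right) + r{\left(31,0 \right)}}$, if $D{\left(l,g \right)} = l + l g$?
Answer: $\frac{5903}{93} \approx 63.473$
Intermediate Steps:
$D{\left(l,g \right)} = l + g l$
$\frac{D{\left(55,h{\left(7 \right)} \right)} - 568}{- 3 \left(-5 + 36\right) + r{\left(31,0 \right)}} = \frac{55 \left(1 - 2 \cdot 7^{2}\right) - 568}{- 3 \left(-5 + 36\right) + 0} = \frac{55 \left(1 - 98\right) - 568}{\left(-3\right) 31 + 0} = \frac{55 \left(1 - 98\right) - 568}{-93 + 0} = \frac{55 \left(-97\right) - 568}{-93} = \left(-5335 - 568\right) \left(- \frac{1}{93}\right) = \left(-5903\right) \left(- \frac{1}{93}\right) = \frac{5903}{93}$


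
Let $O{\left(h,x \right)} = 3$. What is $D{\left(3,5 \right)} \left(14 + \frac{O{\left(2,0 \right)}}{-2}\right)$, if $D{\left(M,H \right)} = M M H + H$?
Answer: $625$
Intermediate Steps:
$D{\left(M,H \right)} = H + H M^{2}$ ($D{\left(M,H \right)} = M^{2} H + H = H M^{2} + H = H + H M^{2}$)
$D{\left(3,5 \right)} \left(14 + \frac{O{\left(2,0 \right)}}{-2}\right) = 5 \left(1 + 3^{2}\right) \left(14 + \frac{3}{-2}\right) = 5 \left(1 + 9\right) \left(14 + 3 \left(- \frac{1}{2}\right)\right) = 5 \cdot 10 \left(14 - \frac{3}{2}\right) = 50 \cdot \frac{25}{2} = 625$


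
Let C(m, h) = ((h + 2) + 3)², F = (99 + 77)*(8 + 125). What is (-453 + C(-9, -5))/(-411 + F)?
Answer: -453/22997 ≈ -0.019698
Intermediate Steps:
F = 23408 (F = 176*133 = 23408)
C(m, h) = (5 + h)² (C(m, h) = ((2 + h) + 3)² = (5 + h)²)
(-453 + C(-9, -5))/(-411 + F) = (-453 + (5 - 5)²)/(-411 + 23408) = (-453 + 0²)/22997 = (-453 + 0)*(1/22997) = -453*1/22997 = -453/22997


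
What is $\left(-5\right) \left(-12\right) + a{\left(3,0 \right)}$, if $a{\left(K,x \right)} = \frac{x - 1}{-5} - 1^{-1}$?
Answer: $\frac{296}{5} \approx 59.2$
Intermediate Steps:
$a{\left(K,x \right)} = - \frac{4}{5} - \frac{x}{5}$ ($a{\left(K,x \right)} = \left(x - 1\right) \left(- \frac{1}{5}\right) - 1 = \left(-1 + x\right) \left(- \frac{1}{5}\right) - 1 = \left(\frac{1}{5} - \frac{x}{5}\right) - 1 = - \frac{4}{5} - \frac{x}{5}$)
$\left(-5\right) \left(-12\right) + a{\left(3,0 \right)} = \left(-5\right) \left(-12\right) - \frac{4}{5} = 60 + \left(- \frac{4}{5} + 0\right) = 60 - \frac{4}{5} = \frac{296}{5}$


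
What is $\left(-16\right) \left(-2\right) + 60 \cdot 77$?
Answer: $4652$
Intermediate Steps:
$\left(-16\right) \left(-2\right) + 60 \cdot 77 = 32 + 4620 = 4652$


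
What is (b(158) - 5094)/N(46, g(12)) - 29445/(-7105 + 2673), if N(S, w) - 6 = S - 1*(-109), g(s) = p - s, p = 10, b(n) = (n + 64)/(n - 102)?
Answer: -124728753/4994864 ≈ -24.971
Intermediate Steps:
b(n) = (64 + n)/(-102 + n)
g(s) = 10 - s
N(S, w) = 115 + S (N(S, w) = 6 + (S - 1*(-109)) = 6 + (S + 109) = 6 + (109 + S) = 115 + S)
(b(158) - 5094)/N(46, g(12)) - 29445/(-7105 + 2673) = ((64 + 158)/(-102 + 158) - 5094)/(115 + 46) - 29445/(-7105 + 2673) = (222/56 - 5094)/161 - 29445/(-4432) = ((1/56)*222 - 5094)*(1/161) - 29445*(-1/4432) = (111/28 - 5094)*(1/161) + 29445/4432 = -142521/28*1/161 + 29445/4432 = -142521/4508 + 29445/4432 = -124728753/4994864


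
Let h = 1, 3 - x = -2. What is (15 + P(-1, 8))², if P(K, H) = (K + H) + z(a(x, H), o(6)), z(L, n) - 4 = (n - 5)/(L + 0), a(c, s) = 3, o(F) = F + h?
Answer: 6400/9 ≈ 711.11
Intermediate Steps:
x = 5 (x = 3 - 1*(-2) = 3 + 2 = 5)
o(F) = 1 + F (o(F) = F + 1 = 1 + F)
z(L, n) = 4 + (-5 + n)/L (z(L, n) = 4 + (n - 5)/(L + 0) = 4 + (-5 + n)/L)
P(K, H) = 14/3 + H + K (P(K, H) = (K + H) + (-5 + (1 + 6) + 4*3)/3 = (H + K) + (-5 + 7 + 12)/3 = (H + K) + (⅓)*14 = (H + K) + 14/3 = 14/3 + H + K)
(15 + P(-1, 8))² = (15 + (14/3 + 8 - 1))² = (15 + 35/3)² = (80/3)² = 6400/9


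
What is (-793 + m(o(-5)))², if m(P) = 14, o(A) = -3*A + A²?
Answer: 606841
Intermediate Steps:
o(A) = A² - 3*A
(-793 + m(o(-5)))² = (-793 + 14)² = (-779)² = 606841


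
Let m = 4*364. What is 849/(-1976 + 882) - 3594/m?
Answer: -1291995/398216 ≈ -3.2445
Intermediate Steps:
m = 1456
849/(-1976 + 882) - 3594/m = 849/(-1976 + 882) - 3594/1456 = 849/(-1094) - 3594*1/1456 = 849*(-1/1094) - 1797/728 = -849/1094 - 1797/728 = -1291995/398216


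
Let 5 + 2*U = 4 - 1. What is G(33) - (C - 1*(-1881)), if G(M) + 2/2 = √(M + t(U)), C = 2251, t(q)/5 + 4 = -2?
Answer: -4133 + √3 ≈ -4131.3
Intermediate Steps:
U = -1 (U = -5/2 + (4 - 1)/2 = -5/2 + (½)*3 = -5/2 + 3/2 = -1)
t(q) = -30 (t(q) = -20 + 5*(-2) = -20 - 10 = -30)
G(M) = -1 + √(-30 + M) (G(M) = -1 + √(M - 30) = -1 + √(-30 + M))
G(33) - (C - 1*(-1881)) = (-1 + √(-30 + 33)) - (2251 - 1*(-1881)) = (-1 + √3) - (2251 + 1881) = (-1 + √3) - 1*4132 = (-1 + √3) - 4132 = -4133 + √3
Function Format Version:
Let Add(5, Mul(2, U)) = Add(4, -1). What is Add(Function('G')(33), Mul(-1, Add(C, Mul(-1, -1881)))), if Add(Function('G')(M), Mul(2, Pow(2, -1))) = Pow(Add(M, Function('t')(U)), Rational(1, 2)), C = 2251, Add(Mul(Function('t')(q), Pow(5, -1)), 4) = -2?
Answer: Add(-4133, Pow(3, Rational(1, 2))) ≈ -4131.3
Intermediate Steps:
U = -1 (U = Add(Rational(-5, 2), Mul(Rational(1, 2), Add(4, -1))) = Add(Rational(-5, 2), Mul(Rational(1, 2), 3)) = Add(Rational(-5, 2), Rational(3, 2)) = -1)
Function('t')(q) = -30 (Function('t')(q) = Add(-20, Mul(5, -2)) = Add(-20, -10) = -30)
Function('G')(M) = Add(-1, Pow(Add(-30, M), Rational(1, 2))) (Function('G')(M) = Add(-1, Pow(Add(M, -30), Rational(1, 2))) = Add(-1, Pow(Add(-30, M), Rational(1, 2))))
Add(Function('G')(33), Mul(-1, Add(C, Mul(-1, -1881)))) = Add(Add(-1, Pow(Add(-30, 33), Rational(1, 2))), Mul(-1, Add(2251, Mul(-1, -1881)))) = Add(Add(-1, Pow(3, Rational(1, 2))), Mul(-1, Add(2251, 1881))) = Add(Add(-1, Pow(3, Rational(1, 2))), Mul(-1, 4132)) = Add(Add(-1, Pow(3, Rational(1, 2))), -4132) = Add(-4133, Pow(3, Rational(1, 2)))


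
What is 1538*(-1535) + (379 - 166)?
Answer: -2360617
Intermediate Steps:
1538*(-1535) + (379 - 166) = -2360830 + 213 = -2360617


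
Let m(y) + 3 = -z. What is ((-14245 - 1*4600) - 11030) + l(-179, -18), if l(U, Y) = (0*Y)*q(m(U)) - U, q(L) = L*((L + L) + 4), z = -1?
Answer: -29696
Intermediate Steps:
m(y) = -2 (m(y) = -3 - 1*(-1) = -3 + 1 = -2)
q(L) = L*(4 + 2*L) (q(L) = L*(2*L + 4) = L*(4 + 2*L))
l(U, Y) = -U (l(U, Y) = (0*Y)*(2*(-2)*(2 - 2)) - U = 0*(2*(-2)*0) - U = 0*0 - U = 0 - U = -U)
((-14245 - 1*4600) - 11030) + l(-179, -18) = ((-14245 - 1*4600) - 11030) - 1*(-179) = ((-14245 - 4600) - 11030) + 179 = (-18845 - 11030) + 179 = -29875 + 179 = -29696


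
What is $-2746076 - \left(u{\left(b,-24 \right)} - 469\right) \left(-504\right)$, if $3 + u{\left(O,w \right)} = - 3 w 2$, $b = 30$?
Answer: $-2911388$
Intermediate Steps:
$u{\left(O,w \right)} = -3 - 6 w$ ($u{\left(O,w \right)} = -3 + - 3 w 2 = -3 - 6 w$)
$-2746076 - \left(u{\left(b,-24 \right)} - 469\right) \left(-504\right) = -2746076 - \left(\left(-3 - -144\right) - 469\right) \left(-504\right) = -2746076 - \left(\left(-3 + 144\right) - 469\right) \left(-504\right) = -2746076 - \left(141 - 469\right) \left(-504\right) = -2746076 - \left(-328\right) \left(-504\right) = -2746076 - 165312 = -2911388$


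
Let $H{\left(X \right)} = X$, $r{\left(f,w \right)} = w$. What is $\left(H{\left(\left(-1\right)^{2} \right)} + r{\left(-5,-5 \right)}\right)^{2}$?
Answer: $16$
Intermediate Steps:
$\left(H{\left(\left(-1\right)^{2} \right)} + r{\left(-5,-5 \right)}\right)^{2} = \left(\left(-1\right)^{2} - 5\right)^{2} = \left(1 - 5\right)^{2} = \left(-4\right)^{2} = 16$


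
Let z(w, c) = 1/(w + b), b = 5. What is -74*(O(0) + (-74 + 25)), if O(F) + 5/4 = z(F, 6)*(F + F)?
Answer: 7437/2 ≈ 3718.5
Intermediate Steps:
z(w, c) = 1/(5 + w) (z(w, c) = 1/(w + 5) = 1/(5 + w))
O(F) = -5/4 + 2*F/(5 + F) (O(F) = -5/4 + (F + F)/(5 + F) = -5/4 + (2*F)/(5 + F) = -5/4 + 2*F/(5 + F))
-74*(O(0) + (-74 + 25)) = -74*((-25 + 3*0)/(4*(5 + 0)) + (-74 + 25)) = -74*((1/4)*(-25 + 0)/5 - 49) = -74*((1/4)*(1/5)*(-25) - 49) = -74*(-5/4 - 49) = -74*(-201/4) = 7437/2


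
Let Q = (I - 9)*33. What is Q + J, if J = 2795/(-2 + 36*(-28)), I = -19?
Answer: -187207/202 ≈ -926.77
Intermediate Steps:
Q = -924 (Q = (-19 - 9)*33 = -28*33 = -924)
J = -559/202 (J = 2795/(-2 - 1008) = 2795/(-1010) = 2795*(-1/1010) = -559/202 ≈ -2.7673)
Q + J = -924 - 559/202 = -187207/202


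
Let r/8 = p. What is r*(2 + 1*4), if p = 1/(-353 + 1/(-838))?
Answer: -13408/98605 ≈ -0.13598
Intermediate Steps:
p = -838/295815 (p = 1/(-353 - 1/838) = 1/(-295815/838) = -838/295815 ≈ -0.0028329)
r = -6704/295815 (r = 8*(-838/295815) = -6704/295815 ≈ -0.022663)
r*(2 + 1*4) = -6704*(2 + 1*4)/295815 = -6704*(2 + 4)/295815 = -6704/295815*6 = -13408/98605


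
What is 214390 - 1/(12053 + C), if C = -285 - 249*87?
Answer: 2121389051/9895 ≈ 2.1439e+5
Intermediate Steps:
C = -21948 (C = -285 - 21663 = -21948)
214390 - 1/(12053 + C) = 214390 - 1/(12053 - 21948) = 214390 - 1/(-9895) = 214390 - 1*(-1/9895) = 214390 + 1/9895 = 2121389051/9895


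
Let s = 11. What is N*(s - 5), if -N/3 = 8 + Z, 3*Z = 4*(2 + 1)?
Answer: -216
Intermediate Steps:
Z = 4 (Z = (4*(2 + 1))/3 = (4*3)/3 = (1/3)*12 = 4)
N = -36 (N = -3*(8 + 4) = -3*12 = -36)
N*(s - 5) = -36*(11 - 5) = -36*6 = -216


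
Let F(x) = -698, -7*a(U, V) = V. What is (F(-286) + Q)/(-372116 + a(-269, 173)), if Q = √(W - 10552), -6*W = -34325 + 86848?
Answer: 4886/2604985 - 7*I*√695010/15629910 ≈ 0.0018756 - 0.00037337*I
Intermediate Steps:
a(U, V) = -V/7
W = -52523/6 (W = -(-34325 + 86848)/6 = -⅙*52523 = -52523/6 ≈ -8753.8)
Q = I*√695010/6 (Q = √(-52523/6 - 10552) = √(-115835/6) = I*√695010/6 ≈ 138.95*I)
(F(-286) + Q)/(-372116 + a(-269, 173)) = (-698 + I*√695010/6)/(-372116 - ⅐*173) = (-698 + I*√695010/6)/(-372116 - 173/7) = (-698 + I*√695010/6)/(-2604985/7) = (-698 + I*√695010/6)*(-7/2604985) = 4886/2604985 - 7*I*√695010/15629910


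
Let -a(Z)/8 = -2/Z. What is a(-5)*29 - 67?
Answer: -799/5 ≈ -159.80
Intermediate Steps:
a(Z) = 16/Z (a(Z) = -(-16)/Z = 16/Z)
a(-5)*29 - 67 = (16/(-5))*29 - 67 = (16*(-⅕))*29 - 67 = -16/5*29 - 67 = -464/5 - 67 = -799/5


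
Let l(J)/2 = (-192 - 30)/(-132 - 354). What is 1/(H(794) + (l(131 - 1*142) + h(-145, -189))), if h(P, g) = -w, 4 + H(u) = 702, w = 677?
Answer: 81/1775 ≈ 0.045634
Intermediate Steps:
H(u) = 698 (H(u) = -4 + 702 = 698)
h(P, g) = -677 (h(P, g) = -1*677 = -677)
l(J) = 74/81 (l(J) = 2*((-192 - 30)/(-132 - 354)) = 2*(-222/(-486)) = 2*(-222*(-1/486)) = 2*(37/81) = 74/81)
1/(H(794) + (l(131 - 1*142) + h(-145, -189))) = 1/(698 + (74/81 - 677)) = 1/(698 - 54763/81) = 1/(1775/81) = 81/1775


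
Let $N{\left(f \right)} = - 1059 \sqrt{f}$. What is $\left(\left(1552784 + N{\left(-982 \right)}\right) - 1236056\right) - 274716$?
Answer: $42012 - 1059 i \sqrt{982} \approx 42012.0 - 33186.0 i$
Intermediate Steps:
$\left(\left(1552784 + N{\left(-982 \right)}\right) - 1236056\right) - 274716 = \left(\left(1552784 - 1059 \sqrt{-982}\right) - 1236056\right) - 274716 = \left(\left(1552784 - 1059 i \sqrt{982}\right) - 1236056\right) + \left(-321127 + 46411\right) = \left(\left(1552784 - 1059 i \sqrt{982}\right) - 1236056\right) - 274716 = \left(316728 - 1059 i \sqrt{982}\right) - 274716 = 42012 - 1059 i \sqrt{982}$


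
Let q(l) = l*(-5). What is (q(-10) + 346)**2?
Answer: 156816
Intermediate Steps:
q(l) = -5*l
(q(-10) + 346)**2 = (-5*(-10) + 346)**2 = (50 + 346)**2 = 396**2 = 156816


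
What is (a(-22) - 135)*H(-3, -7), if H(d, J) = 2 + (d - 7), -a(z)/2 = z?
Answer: 728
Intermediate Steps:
a(z) = -2*z
H(d, J) = -5 + d (H(d, J) = 2 + (-7 + d) = -5 + d)
(a(-22) - 135)*H(-3, -7) = (-2*(-22) - 135)*(-5 - 3) = (44 - 135)*(-8) = -91*(-8) = 728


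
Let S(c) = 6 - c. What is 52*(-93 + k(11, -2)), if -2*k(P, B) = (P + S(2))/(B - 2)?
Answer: -9477/2 ≈ -4738.5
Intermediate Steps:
k(P, B) = -(4 + P)/(2*(-2 + B)) (k(P, B) = -(P + (6 - 1*2))/(2*(B - 2)) = -(P + (6 - 2))/(2*(-2 + B)) = -(P + 4)/(2*(-2 + B)) = -(4 + P)/(2*(-2 + B)))
52*(-93 + k(11, -2)) = 52*(-93 + (-4 - 1*11)/(2*(-2 - 2))) = 52*(-93 + (½)*(-4 - 11)/(-4)) = 52*(-93 + (½)*(-¼)*(-15)) = 52*(-93 + 15/8) = 52*(-729/8) = -9477/2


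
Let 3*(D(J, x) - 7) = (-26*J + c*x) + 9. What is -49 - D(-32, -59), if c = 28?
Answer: 643/3 ≈ 214.33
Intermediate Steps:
D(J, x) = 10 - 26*J/3 + 28*x/3 (D(J, x) = 7 + ((-26*J + 28*x) + 9)/3 = 7 + (9 - 26*J + 28*x)/3 = 7 + (3 - 26*J/3 + 28*x/3) = 10 - 26*J/3 + 28*x/3)
-49 - D(-32, -59) = -49 - (10 - 26/3*(-32) + (28/3)*(-59)) = -49 - (10 + 832/3 - 1652/3) = -49 - 1*(-790/3) = -49 + 790/3 = 643/3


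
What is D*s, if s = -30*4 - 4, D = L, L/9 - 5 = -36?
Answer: 34596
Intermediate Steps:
L = -279 (L = 45 + 9*(-36) = 45 - 324 = -279)
D = -279
s = -124 (s = -6*20 - 4 = -120 - 4 = -124)
D*s = -279*(-124) = 34596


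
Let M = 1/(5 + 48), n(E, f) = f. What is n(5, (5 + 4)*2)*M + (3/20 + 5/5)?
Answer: 1579/1060 ≈ 1.4896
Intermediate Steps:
M = 1/53 ≈ 0.018868
n(5, (5 + 4)*2)*M + (3/20 + 5/5) = ((5 + 4)*2)*(1/53) + (3/20 + 5/5) = (9*2)*(1/53) + (3*(1/20) + 5*(1/5)) = 18*(1/53) + (3/20 + 1) = 18/53 + 23/20 = 1579/1060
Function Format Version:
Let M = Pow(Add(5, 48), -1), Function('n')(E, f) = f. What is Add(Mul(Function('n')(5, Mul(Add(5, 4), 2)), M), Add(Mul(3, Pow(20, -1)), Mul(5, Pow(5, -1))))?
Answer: Rational(1579, 1060) ≈ 1.4896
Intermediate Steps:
M = Rational(1, 53) (M = Pow(53, -1) = Rational(1, 53) ≈ 0.018868)
Add(Mul(Function('n')(5, Mul(Add(5, 4), 2)), M), Add(Mul(3, Pow(20, -1)), Mul(5, Pow(5, -1)))) = Add(Mul(Mul(Add(5, 4), 2), Rational(1, 53)), Add(Mul(3, Pow(20, -1)), Mul(5, Pow(5, -1)))) = Add(Mul(Mul(9, 2), Rational(1, 53)), Add(Mul(3, Rational(1, 20)), Mul(5, Rational(1, 5)))) = Add(Mul(18, Rational(1, 53)), Add(Rational(3, 20), 1)) = Add(Rational(18, 53), Rational(23, 20)) = Rational(1579, 1060)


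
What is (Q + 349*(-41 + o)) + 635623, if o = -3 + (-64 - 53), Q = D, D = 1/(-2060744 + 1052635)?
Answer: 584132630305/1008109 ≈ 5.7943e+5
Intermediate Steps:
D = -1/1008109 (D = 1/(-1008109) = -1/1008109 ≈ -9.9196e-7)
Q = -1/1008109 ≈ -9.9196e-7
o = -120 (o = -3 - 117 = -120)
(Q + 349*(-41 + o)) + 635623 = (-1/1008109 + 349*(-41 - 120)) + 635623 = (-1/1008109 + 349*(-161)) + 635623 = (-1/1008109 - 56189) + 635623 = -56644636602/1008109 + 635623 = 584132630305/1008109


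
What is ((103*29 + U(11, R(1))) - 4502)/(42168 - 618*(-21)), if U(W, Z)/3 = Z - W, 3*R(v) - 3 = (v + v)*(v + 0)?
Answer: -1543/55146 ≈ -0.027980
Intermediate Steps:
R(v) = 1 + 2*v²/3 (R(v) = 1 + ((v + v)*(v + 0))/3 = 1 + ((2*v)*v)/3 = 1 + (2*v²)/3 = 1 + 2*v²/3)
U(W, Z) = -3*W + 3*Z (U(W, Z) = 3*(Z - W) = -3*W + 3*Z)
((103*29 + U(11, R(1))) - 4502)/(42168 - 618*(-21)) = ((103*29 + (-3*11 + 3*(1 + (⅔)*1²))) - 4502)/(42168 - 618*(-21)) = ((2987 + (-33 + 3*(1 + (⅔)*1))) - 4502)/(42168 + 12978) = ((2987 + (-33 + 3*(1 + ⅔))) - 4502)/55146 = ((2987 + (-33 + 3*(5/3))) - 4502)*(1/55146) = ((2987 + (-33 + 5)) - 4502)*(1/55146) = ((2987 - 28) - 4502)*(1/55146) = (2959 - 4502)*(1/55146) = -1543*1/55146 = -1543/55146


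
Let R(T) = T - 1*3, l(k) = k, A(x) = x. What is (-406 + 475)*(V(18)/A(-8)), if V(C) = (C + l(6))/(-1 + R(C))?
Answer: -207/14 ≈ -14.786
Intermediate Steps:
R(T) = -3 + T (R(T) = T - 3 = -3 + T)
V(C) = (6 + C)/(-4 + C) (V(C) = (C + 6)/(-1 + (-3 + C)) = (6 + C)/(-4 + C))
(-406 + 475)*(V(18)/A(-8)) = (-406 + 475)*(((6 + 18)/(-4 + 18))/(-8)) = 69*((24/14)*(-⅛)) = 69*(((1/14)*24)*(-⅛)) = 69*((12/7)*(-⅛)) = 69*(-3/14) = -207/14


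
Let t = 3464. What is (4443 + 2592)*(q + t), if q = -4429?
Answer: -6788775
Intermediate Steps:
(4443 + 2592)*(q + t) = (4443 + 2592)*(-4429 + 3464) = 7035*(-965) = -6788775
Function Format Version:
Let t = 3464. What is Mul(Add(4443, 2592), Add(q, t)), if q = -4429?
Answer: -6788775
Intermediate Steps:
Mul(Add(4443, 2592), Add(q, t)) = Mul(Add(4443, 2592), Add(-4429, 3464)) = Mul(7035, -965) = -6788775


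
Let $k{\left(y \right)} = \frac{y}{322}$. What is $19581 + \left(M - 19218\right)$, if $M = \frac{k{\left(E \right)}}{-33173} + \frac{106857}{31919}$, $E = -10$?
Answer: $\frac{62453019035857}{170474686907} \approx 366.35$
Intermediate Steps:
$k{\left(y \right)} = \frac{y}{322}$ ($k{\left(y \right)} = y \frac{1}{322} = \frac{y}{322}$)
$M = \frac{570707688616}{170474686907}$ ($M = \frac{\frac{1}{322} \left(-10\right)}{-33173} + \frac{106857}{31919} = \left(- \frac{5}{161}\right) \left(- \frac{1}{33173}\right) + 106857 \cdot \frac{1}{31919} = \frac{5}{5340853} + \frac{106857}{31919} = \frac{570707688616}{170474686907} \approx 3.3478$)
$19581 + \left(M - 19218\right) = 19581 + \left(\frac{570707688616}{170474686907} - 19218\right) = 19581 - \frac{3275611825290110}{170474686907} = \frac{62453019035857}{170474686907}$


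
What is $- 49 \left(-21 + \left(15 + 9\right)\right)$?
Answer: $-147$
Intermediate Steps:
$- 49 \left(-21 + \left(15 + 9\right)\right) = - 49 \left(-21 + 24\right) = \left(-49\right) 3 = -147$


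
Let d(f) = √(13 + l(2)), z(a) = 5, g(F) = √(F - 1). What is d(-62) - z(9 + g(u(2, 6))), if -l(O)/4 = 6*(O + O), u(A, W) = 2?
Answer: -5 + I*√83 ≈ -5.0 + 9.1104*I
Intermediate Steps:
g(F) = √(-1 + F)
l(O) = -48*O (l(O) = -24*(O + O) = -24*2*O = -48*O)
d(f) = I*√83 (d(f) = √(13 - 48*2) = √(13 - 96) = √(-83) = I*√83)
d(-62) - z(9 + g(u(2, 6))) = I*√83 - 1*5 = I*√83 - 5 = -5 + I*√83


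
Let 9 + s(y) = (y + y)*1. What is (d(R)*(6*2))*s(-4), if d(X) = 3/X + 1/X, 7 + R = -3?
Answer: 408/5 ≈ 81.600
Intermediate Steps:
R = -10 (R = -7 - 3 = -10)
d(X) = 4/X (d(X) = 3/X + 1/X = 4/X)
s(y) = -9 + 2*y (s(y) = -9 + (y + y)*1 = -9 + (2*y)*1 = -9 + 2*y)
(d(R)*(6*2))*s(-4) = ((4/(-10))*(6*2))*(-9 + 2*(-4)) = ((4*(-⅒))*12)*(-9 - 8) = -⅖*12*(-17) = -24/5*(-17) = 408/5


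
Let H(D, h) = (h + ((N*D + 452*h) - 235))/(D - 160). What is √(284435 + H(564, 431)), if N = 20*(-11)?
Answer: 3*√322590263/101 ≈ 533.49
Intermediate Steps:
N = -220
H(D, h) = (-235 - 220*D + 453*h)/(-160 + D) (H(D, h) = (h + ((-220*D + 452*h) - 235))/(D - 160) = (h + (-235 - 220*D + 452*h))/(-160 + D) = (-235 - 220*D + 453*h)/(-160 + D))
√(284435 + H(564, 431)) = √(284435 + (-235 - 220*564 + 453*431)/(-160 + 564)) = √(284435 + (-235 - 124080 + 195243)/404) = √(284435 + (1/404)*70928) = √(284435 + 17732/101) = √(28745667/101) = 3*√322590263/101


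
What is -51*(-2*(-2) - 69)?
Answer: 3315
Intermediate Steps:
-51*(-2*(-2) - 69) = -51*(4 - 69) = -51*(-65) = 3315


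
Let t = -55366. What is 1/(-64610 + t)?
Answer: -1/119976 ≈ -8.3350e-6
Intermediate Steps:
1/(-64610 + t) = 1/(-64610 - 55366) = 1/(-119976) = -1/119976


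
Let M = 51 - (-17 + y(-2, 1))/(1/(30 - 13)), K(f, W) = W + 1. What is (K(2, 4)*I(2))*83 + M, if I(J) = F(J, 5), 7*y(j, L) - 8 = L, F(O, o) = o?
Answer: 16752/7 ≈ 2393.1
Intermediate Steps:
K(f, W) = 1 + W
y(j, L) = 8/7 + L/7
I(J) = 5
M = 2227/7 (M = 51 - (-17 + (8/7 + (⅐)*1))/(1/(30 - 13)) = 51 - (-17 + (8/7 + ⅐))/(1/17) = 51 - (-17 + 9/7)/1/17 = 51 - (-110)*17/7 = 51 - 1*(-1870/7) = 51 + 1870/7 = 2227/7 ≈ 318.14)
(K(2, 4)*I(2))*83 + M = ((1 + 4)*5)*83 + 2227/7 = (5*5)*83 + 2227/7 = 25*83 + 2227/7 = 2075 + 2227/7 = 16752/7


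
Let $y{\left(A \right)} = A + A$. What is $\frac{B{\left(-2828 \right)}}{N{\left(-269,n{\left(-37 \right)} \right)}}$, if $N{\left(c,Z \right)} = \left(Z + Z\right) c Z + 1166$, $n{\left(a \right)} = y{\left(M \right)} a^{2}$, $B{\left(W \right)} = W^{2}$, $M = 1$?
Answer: $- \frac{3998792}{2016596653} \approx -0.0019829$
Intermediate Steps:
$y{\left(A \right)} = 2 A$
$n{\left(a \right)} = 2 a^{2}$ ($n{\left(a \right)} = 2 \cdot 1 a^{2} = 2 a^{2}$)
$N{\left(c,Z \right)} = 1166 + 2 c Z^{2}$ ($N{\left(c,Z \right)} = 2 Z c Z + 1166 = 2 c Z^{2} + 1166 = 1166 + 2 c Z^{2}$)
$\frac{B{\left(-2828 \right)}}{N{\left(-269,n{\left(-37 \right)} \right)}} = \frac{\left(-2828\right)^{2}}{1166 + 2 \left(-269\right) \left(2 \left(-37\right)^{2}\right)^{2}} = \frac{7997584}{1166 + 2 \left(-269\right) \left(2 \cdot 1369\right)^{2}} = \frac{7997584}{1166 + 2 \left(-269\right) 2738^{2}} = \frac{7997584}{1166 + 2 \left(-269\right) 7496644} = \frac{7997584}{1166 - 4033194472} = \frac{7997584}{-4033193306} = 7997584 \left(- \frac{1}{4033193306}\right) = - \frac{3998792}{2016596653}$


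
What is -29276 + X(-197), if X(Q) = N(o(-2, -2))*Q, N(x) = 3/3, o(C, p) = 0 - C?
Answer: -29473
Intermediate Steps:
o(C, p) = -C
N(x) = 1 (N(x) = 3*(⅓) = 1)
X(Q) = Q (X(Q) = 1*Q = Q)
-29276 + X(-197) = -29276 - 197 = -29473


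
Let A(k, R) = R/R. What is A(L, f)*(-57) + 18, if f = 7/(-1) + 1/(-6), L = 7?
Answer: -39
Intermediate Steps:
f = -43/6 (f = 7*(-1) + 1*(-⅙) = -7 - ⅙ = -43/6 ≈ -7.1667)
A(k, R) = 1
A(L, f)*(-57) + 18 = 1*(-57) + 18 = -57 + 18 = -39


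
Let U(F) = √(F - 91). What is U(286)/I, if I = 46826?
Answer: √195/46826 ≈ 0.00029822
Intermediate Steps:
U(F) = √(-91 + F)
U(286)/I = √(-91 + 286)/46826 = √195*(1/46826) = √195/46826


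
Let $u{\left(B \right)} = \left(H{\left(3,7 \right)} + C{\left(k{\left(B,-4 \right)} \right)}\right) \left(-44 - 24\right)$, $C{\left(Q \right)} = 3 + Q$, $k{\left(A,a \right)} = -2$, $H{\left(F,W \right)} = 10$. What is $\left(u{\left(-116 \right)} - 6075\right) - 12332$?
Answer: $-19155$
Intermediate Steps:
$u{\left(B \right)} = -748$ ($u{\left(B \right)} = \left(10 + \left(3 - 2\right)\right) \left(-44 - 24\right) = \left(10 + 1\right) \left(-68\right) = 11 \left(-68\right) = -748$)
$\left(u{\left(-116 \right)} - 6075\right) - 12332 = \left(-748 - 6075\right) - 12332 = -6823 - 12332 = -19155$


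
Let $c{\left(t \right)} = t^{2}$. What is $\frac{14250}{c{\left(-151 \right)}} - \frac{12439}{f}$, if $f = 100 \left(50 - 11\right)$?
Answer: $- \frac{228046639}{88923900} \approx -2.5645$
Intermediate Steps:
$f = 3900$ ($f = 100 \cdot 39 = 3900$)
$\frac{14250}{c{\left(-151 \right)}} - \frac{12439}{f} = \frac{14250}{\left(-151\right)^{2}} - \frac{12439}{3900} = \frac{14250}{22801} - \frac{12439}{3900} = - \frac{228046639}{88923900}$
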